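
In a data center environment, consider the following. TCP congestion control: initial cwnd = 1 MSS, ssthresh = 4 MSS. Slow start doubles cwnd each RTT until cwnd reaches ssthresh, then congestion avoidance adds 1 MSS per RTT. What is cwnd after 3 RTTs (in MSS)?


RTT 0: cwnd = 1 MSS (initial)
RTT 1: cwnd = 2 MSS (slow start, doubled)
RTT 2: cwnd = 4 MSS (slow start, doubled)
RTT 3: cwnd = 5 MSS (congestion avoidance, +1)

5


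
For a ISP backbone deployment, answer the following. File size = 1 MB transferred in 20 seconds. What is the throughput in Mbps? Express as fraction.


Given: file = 1 MB, time = 20 s
File in Mb = 1 * 8 = 8 Mb
Throughput = 8 / 20 Mbps
Throughput = 2/5 Mbps

2/5


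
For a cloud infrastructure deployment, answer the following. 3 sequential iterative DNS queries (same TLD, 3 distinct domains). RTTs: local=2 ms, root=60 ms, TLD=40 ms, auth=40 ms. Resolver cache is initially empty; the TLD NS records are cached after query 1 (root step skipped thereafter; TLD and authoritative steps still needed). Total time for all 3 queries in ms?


Lookup 1 (cold cache): local + root + TLD + auth = 2 + 60 + 40 + 40 = 142 ms
Lookups 2..3 (TLD NS cached -> skip root; new domain -> still ask TLD and auth): local + TLD + auth = 2 + 40 + 40 = 82 ms each
Remaining 2 lookups: 2 * 82 = 164 ms
Total = 142 + 164 = 306 ms

306


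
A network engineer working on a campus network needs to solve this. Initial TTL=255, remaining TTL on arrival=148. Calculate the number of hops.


Given: initial TTL = 255, received TTL = 148
Hops = initial TTL - received TTL
Hops = 255 - 148 = 107

107


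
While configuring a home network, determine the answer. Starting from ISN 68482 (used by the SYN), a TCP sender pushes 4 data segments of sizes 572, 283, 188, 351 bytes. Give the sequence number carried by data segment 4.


The SYN occupies sequence number ISN = 68482, so the first data byte is ISN + 1 = 68483.
SEQ of data segment i = (ISN + 1) + sum of payload sizes of segments 1..i-1.
Segment 1: SEQ = 68483, payload = 572 bytes
Segment 2: SEQ = 69055, payload = 283 bytes
Segment 3: SEQ = 69338, payload = 188 bytes
Segment 4: SEQ = 69526, payload = 351 bytes
SEQ of segment 4 = 68483 + 572 + 283 + 188 = 69526

69526


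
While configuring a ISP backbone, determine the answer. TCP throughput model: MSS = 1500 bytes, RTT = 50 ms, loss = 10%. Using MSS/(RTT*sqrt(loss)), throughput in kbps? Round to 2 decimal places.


Given: MSS = 1500 bytes, RTT = 50 ms, loss = 10%
RTT in seconds = 50 / 1000 = 0.05
Loss rate = 10% = 0.1
sqrt(loss) = sqrt(0.1) = 0.316227766017
Throughput (bytes/s) = 1500 / (0.05 * 0.316227766017) = 94868.3298
Throughput (kbps) = 94868.3298 * 8 / 1000 = 758.946638 -> 758.95 kbps (2 dp)

758.95


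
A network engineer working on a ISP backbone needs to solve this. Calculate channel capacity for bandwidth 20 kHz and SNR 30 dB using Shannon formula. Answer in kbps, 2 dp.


Given: B = 20 kHz, SNR = 30 dB
SNR linear = 10^(30/10) = 1000
1 + SNR = 1001
log2(1001) = 9.9672262588
C = 20 * 1000 * 9.9672262588 = 199344.5252 bps
C = 199.344525 kbps -> 199.34 kbps (2 dp)

199.34


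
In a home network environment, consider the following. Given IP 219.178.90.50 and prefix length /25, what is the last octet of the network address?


Given: IP = 219.178.90.50, prefix = /25
Subnet mask = 255.255.255.128
Last octet of IP: 50
Last octet of mask: 128
Network last octet = 50 AND 128 = 0

0


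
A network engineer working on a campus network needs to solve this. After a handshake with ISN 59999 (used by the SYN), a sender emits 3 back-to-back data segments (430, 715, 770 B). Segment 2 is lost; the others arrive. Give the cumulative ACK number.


SYN uses sequence number 59999; first data byte = ISN + 1 = 60000.
Segment 1: SEQ = 60000, len = 430 B, covers [60000, 60429]
Segment 2: SEQ = 60430, len = 715 B, covers [60430, 61144] [LOST]
Segment 3: SEQ = 61145, len = 770 B, covers [61145, 61914]
In-order data received: bytes [60000, 60429] (segments 1..1).
Segment 2 missing -> gap begins at byte 60430; later segments buffered out of order.
Cumulative ACK = next expected in-order byte = 60000 + 430 = 60430

60430


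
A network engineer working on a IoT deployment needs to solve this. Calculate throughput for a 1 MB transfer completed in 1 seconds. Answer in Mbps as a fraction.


Given: file = 1 MB, time = 1 s
File in Mb = 1 * 8 = 8 Mb
Throughput = 8 / 1 Mbps
Throughput = 8 Mbps

8


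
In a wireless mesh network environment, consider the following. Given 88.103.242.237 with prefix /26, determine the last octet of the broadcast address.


Given: IP = 88.103.242.237, prefix = /26
Host bits = 32 - 26 = 6
Network last octet = 237 AND mask = 192
Host part size = 2^6 - 1 = 63
Broadcast last octet = 192 OR 63 = 255

255


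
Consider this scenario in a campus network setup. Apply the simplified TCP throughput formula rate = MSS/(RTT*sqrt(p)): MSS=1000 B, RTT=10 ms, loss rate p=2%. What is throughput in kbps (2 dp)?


Given: MSS = 1000 bytes, RTT = 10 ms, loss = 2%
RTT in seconds = 10 / 1000 = 0.01
Loss rate = 2% = 0.02
sqrt(loss) = sqrt(0.02) = 0.141421356237
Throughput (bytes/s) = 1000 / (0.01 * 0.141421356237) = 707106.7812
Throughput (kbps) = 707106.7812 * 8 / 1000 = 5656.854249 -> 5656.85 kbps (2 dp)

5656.85


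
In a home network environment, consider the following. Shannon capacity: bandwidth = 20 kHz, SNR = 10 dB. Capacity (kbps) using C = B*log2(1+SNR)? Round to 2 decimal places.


Given: B = 20 kHz, SNR = 10 dB
SNR linear = 10^(10/10) = 10
1 + SNR = 11
log2(11) = 3.4594316186
C = 20 * 1000 * 3.4594316186 = 69188.6324 bps
C = 69.188632 kbps -> 69.19 kbps (2 dp)

69.19


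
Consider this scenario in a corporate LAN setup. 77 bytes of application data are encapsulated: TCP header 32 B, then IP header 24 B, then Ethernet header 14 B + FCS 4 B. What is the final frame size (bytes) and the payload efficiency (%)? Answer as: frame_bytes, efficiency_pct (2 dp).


TCP segment = 77 + 32 = 109 B
IP packet = 109 + 24 = 133 B
Ethernet frame = 133 + 14 + 4 = 151 B
Efficiency = app / frame = 77 / 151 = 0.509934 = 50.9934% -> 50.99% (2 dp)

151, 50.99


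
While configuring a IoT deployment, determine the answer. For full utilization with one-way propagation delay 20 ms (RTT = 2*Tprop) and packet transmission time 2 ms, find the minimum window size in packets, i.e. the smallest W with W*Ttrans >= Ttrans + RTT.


Given: Ttrans = 2 ms, RTT = 40 ms (= 2 * Tprop, Tprop = 20 ms)
Time until first ACK returns = Ttrans + RTT = 2 + 40 = 42 ms
Need W * Ttrans >= Ttrans + RTT  ->  W >= (Ttrans + RTT) / Ttrans
(Ttrans + RTT) / Ttrans = 42 / 2 = 21
W_min = ceil(21) = 21

21


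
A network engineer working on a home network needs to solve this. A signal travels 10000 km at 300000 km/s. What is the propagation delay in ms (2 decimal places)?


Given: distance = 10000 km, speed = 300000 km/s
Delay = distance / speed = 10000 / 300000 seconds
Delay in ms = 10000 * 1000 / 300000
Delay = 33.3333 ms
Rounded to 2 dp = 33.33 ms

33.33


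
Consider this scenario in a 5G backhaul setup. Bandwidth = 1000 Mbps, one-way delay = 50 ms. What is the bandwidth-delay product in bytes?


Given: bandwidth = 1000 Mbps, delay = 50 ms
BDP in bits = 1000 * 10^6 * 50 / 1000
BDP in bits = 50000000
BDP in bytes = 50000000 / 8 = 6250000

6250000


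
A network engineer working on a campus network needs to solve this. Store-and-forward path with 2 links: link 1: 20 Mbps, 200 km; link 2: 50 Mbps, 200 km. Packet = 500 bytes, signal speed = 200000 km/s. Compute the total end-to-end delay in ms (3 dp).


Packet = 500 bytes = 4000 bits. Store-and-forward: sum (t_trans + t_prop) per link.
Link 1: t_trans = 4000/(20*10^6) s = 0.2000 ms; t_prop = 200/200000 s = 1.0000 ms; subtotal = 1.2000 ms
Link 2: t_trans = 4000/(50*10^6) s = 0.0800 ms; t_prop = 200/200000 s = 1.0000 ms; subtotal = 1.0800 ms
End-to-end = 1.2000 + 1.0800 = 2.2800 ms -> 2.280 ms (3 dp)

2.280


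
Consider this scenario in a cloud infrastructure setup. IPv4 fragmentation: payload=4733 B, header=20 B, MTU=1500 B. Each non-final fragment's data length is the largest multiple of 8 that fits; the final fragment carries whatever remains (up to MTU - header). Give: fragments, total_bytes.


Max data per non-final fragment = floor((MTU - header)/8)*8 = floor((1500 - 20)/8)*8 = floor(1480/8)*8 = 1480 B
Final fragment needs no 8-byte alignment: it can carry up to MTU - header = 1480 B
Non-final fragments needed = ceil((payload - 1480) / 1480) = ceil(3253/1480) = ceil(2.1980) = 3
Number of fragments = 3 + 1 = 4
Fragment sizes (data): 3 * 1480 B + 293 B (last, 293 <= 1480 OK)
Total bytes sent = payload + n_frags * header = 4733 + 4*20 = 4733 + 80 = 4813 B

4, 4813


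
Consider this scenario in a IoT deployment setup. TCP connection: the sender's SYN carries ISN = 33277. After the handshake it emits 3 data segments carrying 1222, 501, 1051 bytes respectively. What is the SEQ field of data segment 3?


The SYN occupies sequence number ISN = 33277, so the first data byte is ISN + 1 = 33278.
SEQ of data segment i = (ISN + 1) + sum of payload sizes of segments 1..i-1.
Segment 1: SEQ = 33278, payload = 1222 bytes
Segment 2: SEQ = 34500, payload = 501 bytes
Segment 3: SEQ = 35001, payload = 1051 bytes
SEQ of segment 3 = 33278 + 1222 + 501 = 35001

35001


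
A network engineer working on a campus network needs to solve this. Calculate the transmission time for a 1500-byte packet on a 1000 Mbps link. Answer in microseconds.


Given: packet = 1500 bytes, bandwidth = 1000 Mbps
Packet in bits = 1500 * 8 = 12000 bits
Bandwidth = 1000 * 10^6 = 1000000000 bps
Time = 12000 / 1000000000 seconds
Time in us = 12000 * 10^6 / 1000000000 = 12

12


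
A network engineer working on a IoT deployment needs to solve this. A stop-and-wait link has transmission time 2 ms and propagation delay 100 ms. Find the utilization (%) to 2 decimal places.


Given: Ttrans = 2 ms, Tprop = 100 ms
RTT = 2 * Tprop = 2 * 100 = 200 ms
U = Ttrans / (Ttrans + RTT)
U = 2 / (2 + 200)
U = 2 / 202 = 0.009901
U% = 0.99%

0.99


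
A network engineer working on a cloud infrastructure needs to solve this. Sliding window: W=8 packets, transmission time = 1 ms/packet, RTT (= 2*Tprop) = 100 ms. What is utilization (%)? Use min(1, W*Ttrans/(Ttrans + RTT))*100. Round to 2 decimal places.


Given: W = 8, Ttrans = 1 ms, RTT = 100 ms (= 2 * Tprop, Tprop = 50 ms)
Cycle time = Ttrans + RTT = 1 + 100 = 101 ms (first packet sent until its ACK returns)
W * Ttrans = 8 * 1 = 8 ms of sending per cycle
W * Ttrans / (Ttrans + RTT) = 8 / 101 = 0.079208
U = min(1, 0.079208) = 0.079208
U% = 7.92%

7.92


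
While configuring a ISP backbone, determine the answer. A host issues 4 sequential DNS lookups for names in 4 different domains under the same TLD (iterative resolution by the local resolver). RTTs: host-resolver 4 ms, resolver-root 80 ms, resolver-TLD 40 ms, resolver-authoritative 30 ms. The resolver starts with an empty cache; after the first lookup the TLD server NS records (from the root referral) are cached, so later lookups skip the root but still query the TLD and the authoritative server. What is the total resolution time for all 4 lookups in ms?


Lookup 1 (cold cache): local + root + TLD + auth = 4 + 80 + 40 + 30 = 154 ms
Lookups 2..4 (TLD NS cached -> skip root; new domain -> still ask TLD and auth): local + TLD + auth = 4 + 40 + 30 = 74 ms each
Remaining 3 lookups: 3 * 74 = 222 ms
Total = 154 + 222 = 376 ms

376


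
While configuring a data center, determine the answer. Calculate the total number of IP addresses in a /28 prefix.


Given: CIDR prefix /28
Host bits = 32 - 28 = 4
Total addresses = 2^4 = 16

16


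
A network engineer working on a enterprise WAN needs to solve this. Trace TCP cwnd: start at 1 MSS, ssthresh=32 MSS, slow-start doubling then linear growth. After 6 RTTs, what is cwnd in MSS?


RTT 0: cwnd = 1 MSS (initial)
RTT 1: cwnd = 2 MSS (slow start, doubled)
RTT 2: cwnd = 4 MSS (slow start, doubled)
RTT 3: cwnd = 8 MSS (slow start, doubled)
RTT 4: cwnd = 16 MSS (slow start, doubled)
RTT 5: cwnd = 32 MSS (slow start, doubled)
RTT 6: cwnd = 33 MSS (congestion avoidance, +1)

33


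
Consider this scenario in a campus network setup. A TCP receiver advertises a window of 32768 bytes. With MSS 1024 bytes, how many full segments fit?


Given: RWND = 32768 bytes, MSS = 1024 bytes
Full segments = floor(RWND / MSS)
Full segments = floor(32768 / 1024)
Full segments = floor(32.0) = 32

32


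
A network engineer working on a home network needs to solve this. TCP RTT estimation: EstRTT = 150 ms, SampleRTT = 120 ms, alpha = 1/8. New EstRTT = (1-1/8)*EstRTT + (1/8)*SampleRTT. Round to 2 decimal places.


Given: EstRTT = 150 ms, SampleRTT = 120 ms, alpha = 1/8
New EstRTT = (1 - alpha) * EstRTT + alpha * SampleRTT
(7/8) * 150 = 131.25
(1/8) * 120 = 15
New EstRTT = 131.25 + 15 = 146.25 ms -> 146.25 ms (2 dp)

146.25


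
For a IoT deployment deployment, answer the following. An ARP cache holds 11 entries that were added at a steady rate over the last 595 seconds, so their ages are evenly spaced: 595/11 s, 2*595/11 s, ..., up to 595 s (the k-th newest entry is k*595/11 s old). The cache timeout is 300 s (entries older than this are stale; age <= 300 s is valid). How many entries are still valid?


Ages are k * 595/11 s for k = 1..11 (spacing = 54.0909 s).
Entry k is valid iff k * 595/11 <= 300 iff k <= 11 * 300 / 595 = 5.5462
n_valid = floor(5.5462) = 5
(n_stale = 11 - 5 = 6)

5


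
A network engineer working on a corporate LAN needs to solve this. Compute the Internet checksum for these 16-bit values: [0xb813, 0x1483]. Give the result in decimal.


Given words: [0xb813, 0x1483]
Step 1: Sum all words
Raw sum = 47123 + 5251 = 52374
One's complement = ~52374 & 0xFFFF = 13161

13161


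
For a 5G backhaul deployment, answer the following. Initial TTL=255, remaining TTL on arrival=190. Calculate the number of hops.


Given: initial TTL = 255, received TTL = 190
Hops = initial TTL - received TTL
Hops = 255 - 190 = 65

65


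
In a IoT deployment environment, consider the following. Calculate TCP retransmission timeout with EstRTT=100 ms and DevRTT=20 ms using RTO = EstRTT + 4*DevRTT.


Given: EstRTT = 100 ms, DevRTT = 20 ms
Timeout = EstRTT + 4 * DevRTT
4 * DevRTT = 4 * 20 = 80
Timeout = 100 + 80 = 180 ms

180


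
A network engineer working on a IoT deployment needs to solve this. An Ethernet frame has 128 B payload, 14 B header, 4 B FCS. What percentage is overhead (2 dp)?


Given: payload = 128 B, header = 14 B, trailer = 4 B
Overhead bytes = header + trailer = 14 + 4 = 18
Total frame = payload + overhead = 128 + 18 = 146
Overhead % = 18 / 146 * 100 = 12.3288% -> 12.33% (2 dp)

12.33


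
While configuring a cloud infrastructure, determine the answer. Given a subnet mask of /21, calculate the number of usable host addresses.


Given: subnet mask /21
Host bits = 32 - 21 = 11
Total addresses = 2^11 = 2048
Usable hosts = 2048 - 2 (network + broadcast) = 2046

2046


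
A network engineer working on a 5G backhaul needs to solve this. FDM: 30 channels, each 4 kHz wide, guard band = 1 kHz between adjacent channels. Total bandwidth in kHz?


Given: 30 channels, 4 kHz each, guard = 1 kHz
Channel bandwidth = 30 * 4 = 120 kHz
Guard bands = 29 gaps * 1 kHz = 29 kHz
Total = 120 + 29 = 149 kHz

149


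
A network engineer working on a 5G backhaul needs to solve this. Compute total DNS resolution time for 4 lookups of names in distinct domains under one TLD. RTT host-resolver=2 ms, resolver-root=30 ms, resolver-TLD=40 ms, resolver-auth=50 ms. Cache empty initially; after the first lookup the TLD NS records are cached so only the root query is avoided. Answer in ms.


Lookup 1 (cold cache): local + root + TLD + auth = 2 + 30 + 40 + 50 = 122 ms
Lookups 2..4 (TLD NS cached -> skip root; new domain -> still ask TLD and auth): local + TLD + auth = 2 + 40 + 50 = 92 ms each
Remaining 3 lookups: 3 * 92 = 276 ms
Total = 122 + 276 = 398 ms

398


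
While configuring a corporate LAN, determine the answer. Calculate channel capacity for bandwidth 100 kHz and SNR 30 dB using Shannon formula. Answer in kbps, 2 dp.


Given: B = 100 kHz, SNR = 30 dB
SNR linear = 10^(30/10) = 1000
1 + SNR = 1001
log2(1001) = 9.9672262588
C = 100 * 1000 * 9.9672262588 = 996722.6259 bps
C = 996.722626 kbps -> 996.72 kbps (2 dp)

996.72


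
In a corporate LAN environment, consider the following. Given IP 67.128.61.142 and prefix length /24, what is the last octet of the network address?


Given: IP = 67.128.61.142, prefix = /24
Subnet mask = 255.255.255.0
Last octet of IP: 142
Last octet of mask: 0
Network last octet = 142 AND 0 = 0

0


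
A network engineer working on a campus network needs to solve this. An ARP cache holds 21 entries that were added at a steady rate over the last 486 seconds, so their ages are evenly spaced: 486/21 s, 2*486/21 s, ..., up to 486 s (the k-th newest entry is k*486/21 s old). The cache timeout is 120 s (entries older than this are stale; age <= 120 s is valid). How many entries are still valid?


Ages are k * 486/21 s for k = 1..21 (spacing = 23.1429 s).
Entry k is valid iff k * 486/21 <= 120 iff k <= 21 * 120 / 486 = 5.1852
n_valid = floor(5.1852) = 5
(n_stale = 21 - 5 = 16)

5


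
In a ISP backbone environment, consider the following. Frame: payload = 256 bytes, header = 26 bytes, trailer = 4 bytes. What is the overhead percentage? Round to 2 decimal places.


Given: payload = 256 B, header = 26 B, trailer = 4 B
Overhead bytes = header + trailer = 26 + 4 = 30
Total frame = payload + overhead = 256 + 30 = 286
Overhead % = 30 / 286 * 100 = 10.4895% -> 10.49% (2 dp)

10.49


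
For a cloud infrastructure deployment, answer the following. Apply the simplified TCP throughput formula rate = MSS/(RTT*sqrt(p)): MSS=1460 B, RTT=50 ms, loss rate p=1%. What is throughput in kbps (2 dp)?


Given: MSS = 1460 bytes, RTT = 50 ms, loss = 1%
RTT in seconds = 50 / 1000 = 0.05
Loss rate = 1% = 0.01
sqrt(loss) = sqrt(0.01) = 0.1
Throughput (bytes/s) = 1460 / (0.05 * 0.1) = 292000.0000
Throughput (kbps) = 292000.0000 * 8 / 1000 = 2336.000000 -> 2336.00 kbps (2 dp)

2336.00


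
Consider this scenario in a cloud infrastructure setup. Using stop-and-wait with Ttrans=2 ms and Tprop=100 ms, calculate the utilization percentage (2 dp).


Given: Ttrans = 2 ms, Tprop = 100 ms
RTT = 2 * Tprop = 2 * 100 = 200 ms
U = Ttrans / (Ttrans + RTT)
U = 2 / (2 + 200)
U = 2 / 202 = 0.009901
U% = 0.99%

0.99


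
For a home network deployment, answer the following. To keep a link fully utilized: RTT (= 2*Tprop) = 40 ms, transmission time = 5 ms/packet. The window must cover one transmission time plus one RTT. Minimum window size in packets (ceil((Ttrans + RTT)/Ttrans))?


Given: Ttrans = 5 ms, RTT = 40 ms (= 2 * Tprop, Tprop = 20 ms)
Time until first ACK returns = Ttrans + RTT = 5 + 40 = 45 ms
Need W * Ttrans >= Ttrans + RTT  ->  W >= (Ttrans + RTT) / Ttrans
(Ttrans + RTT) / Ttrans = 45 / 5 = 9
W_min = ceil(9) = 9

9


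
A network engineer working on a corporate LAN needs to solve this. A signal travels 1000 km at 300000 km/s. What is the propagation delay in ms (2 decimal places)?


Given: distance = 1000 km, speed = 300000 km/s
Delay = distance / speed = 1000 / 300000 seconds
Delay in ms = 1000 * 1000 / 300000
Delay = 3.3333 ms
Rounded to 2 dp = 3.33 ms

3.33


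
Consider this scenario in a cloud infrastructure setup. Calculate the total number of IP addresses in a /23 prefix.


Given: CIDR prefix /23
Host bits = 32 - 23 = 9
Total addresses = 2^9 = 512

512


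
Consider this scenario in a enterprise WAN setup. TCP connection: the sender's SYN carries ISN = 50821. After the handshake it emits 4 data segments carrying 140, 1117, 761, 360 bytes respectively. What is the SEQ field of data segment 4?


The SYN occupies sequence number ISN = 50821, so the first data byte is ISN + 1 = 50822.
SEQ of data segment i = (ISN + 1) + sum of payload sizes of segments 1..i-1.
Segment 1: SEQ = 50822, payload = 140 bytes
Segment 2: SEQ = 50962, payload = 1117 bytes
Segment 3: SEQ = 52079, payload = 761 bytes
Segment 4: SEQ = 52840, payload = 360 bytes
SEQ of segment 4 = 50822 + 140 + 1117 + 761 = 52840

52840


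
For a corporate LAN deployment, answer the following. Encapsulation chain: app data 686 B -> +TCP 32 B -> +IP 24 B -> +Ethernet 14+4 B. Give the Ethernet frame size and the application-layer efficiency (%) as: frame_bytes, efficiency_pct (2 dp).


TCP segment = 686 + 32 = 718 B
IP packet = 718 + 24 = 742 B
Ethernet frame = 742 + 14 + 4 = 760 B
Efficiency = app / frame = 686 / 760 = 0.902632 = 90.2632% -> 90.26% (2 dp)

760, 90.26


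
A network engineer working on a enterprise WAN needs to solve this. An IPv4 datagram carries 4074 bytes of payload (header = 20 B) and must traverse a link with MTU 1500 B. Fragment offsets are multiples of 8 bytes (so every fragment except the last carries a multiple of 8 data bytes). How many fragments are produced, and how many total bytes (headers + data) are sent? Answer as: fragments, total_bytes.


Max data per non-final fragment = floor((MTU - header)/8)*8 = floor((1500 - 20)/8)*8 = floor(1480/8)*8 = 1480 B
Final fragment needs no 8-byte alignment: it can carry up to MTU - header = 1480 B
Non-final fragments needed = ceil((payload - 1480) / 1480) = ceil(2594/1480) = ceil(1.7527) = 2
Number of fragments = 2 + 1 = 3
Fragment sizes (data): 2 * 1480 B + 1114 B (last, 1114 <= 1480 OK)
Total bytes sent = payload + n_frags * header = 4074 + 3*20 = 4074 + 60 = 4134 B

3, 4134


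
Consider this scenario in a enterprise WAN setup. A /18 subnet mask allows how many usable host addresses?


Given: subnet mask /18
Host bits = 32 - 18 = 14
Total addresses = 2^14 = 16384
Usable hosts = 16384 - 2 (network + broadcast) = 16382

16382


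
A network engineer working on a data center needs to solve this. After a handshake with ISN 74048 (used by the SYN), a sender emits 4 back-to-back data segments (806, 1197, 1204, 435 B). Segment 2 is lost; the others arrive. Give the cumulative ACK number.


SYN uses sequence number 74048; first data byte = ISN + 1 = 74049.
Segment 1: SEQ = 74049, len = 806 B, covers [74049, 74854]
Segment 2: SEQ = 74855, len = 1197 B, covers [74855, 76051] [LOST]
Segment 3: SEQ = 76052, len = 1204 B, covers [76052, 77255]
Segment 4: SEQ = 77256, len = 435 B, covers [77256, 77690]
In-order data received: bytes [74049, 74854] (segments 1..1).
Segment 2 missing -> gap begins at byte 74855; later segments buffered out of order.
Cumulative ACK = next expected in-order byte = 74049 + 806 = 74855

74855


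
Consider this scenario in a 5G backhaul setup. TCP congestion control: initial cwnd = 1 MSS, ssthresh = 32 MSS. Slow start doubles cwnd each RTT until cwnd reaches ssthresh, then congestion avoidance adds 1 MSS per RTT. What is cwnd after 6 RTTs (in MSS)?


RTT 0: cwnd = 1 MSS (initial)
RTT 1: cwnd = 2 MSS (slow start, doubled)
RTT 2: cwnd = 4 MSS (slow start, doubled)
RTT 3: cwnd = 8 MSS (slow start, doubled)
RTT 4: cwnd = 16 MSS (slow start, doubled)
RTT 5: cwnd = 32 MSS (slow start, doubled)
RTT 6: cwnd = 33 MSS (congestion avoidance, +1)

33


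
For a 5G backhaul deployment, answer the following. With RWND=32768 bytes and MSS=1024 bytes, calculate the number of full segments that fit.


Given: RWND = 32768 bytes, MSS = 1024 bytes
Full segments = floor(RWND / MSS)
Full segments = floor(32768 / 1024)
Full segments = floor(32.0) = 32

32


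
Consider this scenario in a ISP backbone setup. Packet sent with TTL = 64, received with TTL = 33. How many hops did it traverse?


Given: initial TTL = 64, received TTL = 33
Hops = initial TTL - received TTL
Hops = 64 - 33 = 31

31


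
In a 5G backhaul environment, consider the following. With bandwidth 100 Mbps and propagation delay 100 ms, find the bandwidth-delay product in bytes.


Given: bandwidth = 100 Mbps, delay = 100 ms
BDP in bits = 100 * 10^6 * 100 / 1000
BDP in bits = 10000000
BDP in bytes = 10000000 / 8 = 1250000

1250000


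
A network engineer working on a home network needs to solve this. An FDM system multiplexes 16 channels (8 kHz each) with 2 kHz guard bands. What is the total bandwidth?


Given: 16 channels, 8 kHz each, guard = 2 kHz
Channel bandwidth = 16 * 8 = 128 kHz
Guard bands = 15 gaps * 2 kHz = 30 kHz
Total = 128 + 30 = 158 kHz

158


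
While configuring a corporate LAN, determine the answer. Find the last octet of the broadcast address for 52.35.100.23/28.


Given: IP = 52.35.100.23, prefix = /28
Host bits = 32 - 28 = 4
Network last octet = 23 AND mask = 16
Host part size = 2^4 - 1 = 15
Broadcast last octet = 16 OR 15 = 31

31


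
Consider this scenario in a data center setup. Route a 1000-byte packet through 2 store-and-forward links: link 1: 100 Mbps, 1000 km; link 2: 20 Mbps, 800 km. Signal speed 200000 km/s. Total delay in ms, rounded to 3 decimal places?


Packet = 1000 bytes = 8000 bits. Store-and-forward: sum (t_trans + t_prop) per link.
Link 1: t_trans = 8000/(100*10^6) s = 0.0800 ms; t_prop = 1000/200000 s = 5.0000 ms; subtotal = 5.0800 ms
Link 2: t_trans = 8000/(20*10^6) s = 0.4000 ms; t_prop = 800/200000 s = 4.0000 ms; subtotal = 4.4000 ms
End-to-end = 5.0800 + 4.4000 = 9.4800 ms -> 9.480 ms (3 dp)

9.480


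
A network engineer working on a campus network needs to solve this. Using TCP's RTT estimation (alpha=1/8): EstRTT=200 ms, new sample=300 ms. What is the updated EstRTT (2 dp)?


Given: EstRTT = 200 ms, SampleRTT = 300 ms, alpha = 1/8
New EstRTT = (1 - alpha) * EstRTT + alpha * SampleRTT
(7/8) * 200 = 175
(1/8) * 300 = 37.5
New EstRTT = 175 + 37.5 = 212.5 ms -> 212.50 ms (2 dp)

212.50


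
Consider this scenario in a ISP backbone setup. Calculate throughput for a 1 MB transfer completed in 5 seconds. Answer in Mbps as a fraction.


Given: file = 1 MB, time = 5 s
File in Mb = 1 * 8 = 8 Mb
Throughput = 8 / 5 Mbps
Throughput = 8/5 Mbps

8/5


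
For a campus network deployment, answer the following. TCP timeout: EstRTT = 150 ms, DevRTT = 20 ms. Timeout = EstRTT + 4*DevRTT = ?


Given: EstRTT = 150 ms, DevRTT = 20 ms
Timeout = EstRTT + 4 * DevRTT
4 * DevRTT = 4 * 20 = 80
Timeout = 150 + 80 = 230 ms

230


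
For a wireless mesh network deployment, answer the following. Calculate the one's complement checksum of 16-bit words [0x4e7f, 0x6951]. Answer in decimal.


Given words: [0x4e7f, 0x6951]
Step 1: Sum all words
Raw sum = 20095 + 26961 = 47056
One's complement = ~47056 & 0xFFFF = 18479

18479


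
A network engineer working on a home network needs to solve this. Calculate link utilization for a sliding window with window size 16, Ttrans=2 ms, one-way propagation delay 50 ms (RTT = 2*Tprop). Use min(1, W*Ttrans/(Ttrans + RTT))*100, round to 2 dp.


Given: W = 16, Ttrans = 2 ms, RTT = 100 ms (= 2 * Tprop, Tprop = 50 ms)
Cycle time = Ttrans + RTT = 2 + 100 = 102 ms (first packet sent until its ACK returns)
W * Ttrans = 16 * 2 = 32 ms of sending per cycle
W * Ttrans / (Ttrans + RTT) = 32 / 102 = 0.313725
U = min(1, 0.313725) = 0.313725
U% = 31.37%

31.37


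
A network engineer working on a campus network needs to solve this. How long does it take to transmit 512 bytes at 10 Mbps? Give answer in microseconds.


Given: packet = 512 bytes, bandwidth = 10 Mbps
Packet in bits = 512 * 8 = 4096 bits
Bandwidth = 10 * 10^6 = 10000000 bps
Time = 4096 / 10000000 seconds
Time in us = 4096 * 10^6 / 10000000 = 409.6

409.6


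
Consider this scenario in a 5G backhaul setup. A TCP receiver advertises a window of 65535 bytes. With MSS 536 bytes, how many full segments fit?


Given: RWND = 65535 bytes, MSS = 536 bytes
Full segments = floor(RWND / MSS)
Full segments = floor(65535 / 536)
Full segments = floor(122.2668) = 122

122


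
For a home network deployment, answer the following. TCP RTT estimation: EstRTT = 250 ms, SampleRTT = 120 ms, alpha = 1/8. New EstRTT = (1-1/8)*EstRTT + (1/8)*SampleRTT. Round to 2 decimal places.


Given: EstRTT = 250 ms, SampleRTT = 120 ms, alpha = 1/8
New EstRTT = (1 - alpha) * EstRTT + alpha * SampleRTT
(7/8) * 250 = 218.75
(1/8) * 120 = 15
New EstRTT = 218.75 + 15 = 233.75 ms -> 233.75 ms (2 dp)

233.75


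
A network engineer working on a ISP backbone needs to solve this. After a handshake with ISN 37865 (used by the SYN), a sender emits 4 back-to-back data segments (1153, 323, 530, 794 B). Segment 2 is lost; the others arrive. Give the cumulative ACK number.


SYN uses sequence number 37865; first data byte = ISN + 1 = 37866.
Segment 1: SEQ = 37866, len = 1153 B, covers [37866, 39018]
Segment 2: SEQ = 39019, len = 323 B, covers [39019, 39341] [LOST]
Segment 3: SEQ = 39342, len = 530 B, covers [39342, 39871]
Segment 4: SEQ = 39872, len = 794 B, covers [39872, 40665]
In-order data received: bytes [37866, 39018] (segments 1..1).
Segment 2 missing -> gap begins at byte 39019; later segments buffered out of order.
Cumulative ACK = next expected in-order byte = 37866 + 1153 = 39019

39019


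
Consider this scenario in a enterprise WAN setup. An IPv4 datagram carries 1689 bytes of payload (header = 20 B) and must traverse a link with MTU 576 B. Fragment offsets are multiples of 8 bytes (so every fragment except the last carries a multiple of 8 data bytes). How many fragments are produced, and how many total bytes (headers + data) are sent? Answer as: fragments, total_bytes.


Max data per non-final fragment = floor((MTU - header)/8)*8 = floor((576 - 20)/8)*8 = floor(556/8)*8 = 552 B
Final fragment needs no 8-byte alignment: it can carry up to MTU - header = 556 B
Non-final fragments needed = ceil((payload - 556) / 552) = ceil(1133/552) = ceil(2.0525) = 3
Number of fragments = 3 + 1 = 4
Fragment sizes (data): 3 * 552 B + 33 B (last, 33 <= 556 OK)
Total bytes sent = payload + n_frags * header = 1689 + 4*20 = 1689 + 80 = 1769 B

4, 1769


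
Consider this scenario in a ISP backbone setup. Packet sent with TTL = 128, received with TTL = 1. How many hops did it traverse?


Given: initial TTL = 128, received TTL = 1
Hops = initial TTL - received TTL
Hops = 128 - 1 = 127

127


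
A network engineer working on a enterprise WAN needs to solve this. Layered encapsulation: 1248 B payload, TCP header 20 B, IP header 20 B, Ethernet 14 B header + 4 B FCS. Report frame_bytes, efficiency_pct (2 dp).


TCP segment = 1248 + 20 = 1268 B
IP packet = 1268 + 20 = 1288 B
Ethernet frame = 1288 + 14 + 4 = 1306 B
Efficiency = app / frame = 1248 / 1306 = 0.955590 = 95.5590% -> 95.56% (2 dp)

1306, 95.56


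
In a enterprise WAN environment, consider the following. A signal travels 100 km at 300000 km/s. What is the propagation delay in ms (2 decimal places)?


Given: distance = 100 km, speed = 300000 km/s
Delay = distance / speed = 100 / 300000 seconds
Delay in ms = 100 * 1000 / 300000
Delay = 0.3333 ms
Rounded to 2 dp = 0.33 ms

0.33


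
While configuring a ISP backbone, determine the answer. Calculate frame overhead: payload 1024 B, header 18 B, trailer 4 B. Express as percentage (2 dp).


Given: payload = 1024 B, header = 18 B, trailer = 4 B
Overhead bytes = header + trailer = 18 + 4 = 22
Total frame = payload + overhead = 1024 + 22 = 1046
Overhead % = 22 / 1046 * 100 = 2.1033% -> 2.10% (2 dp)

2.10


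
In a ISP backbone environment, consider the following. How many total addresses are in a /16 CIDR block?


Given: CIDR prefix /16
Host bits = 32 - 16 = 16
Total addresses = 2^16 = 65536

65536


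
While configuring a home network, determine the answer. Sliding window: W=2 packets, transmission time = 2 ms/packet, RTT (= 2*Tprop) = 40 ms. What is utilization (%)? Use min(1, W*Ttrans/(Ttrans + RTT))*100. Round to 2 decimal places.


Given: W = 2, Ttrans = 2 ms, RTT = 40 ms (= 2 * Tprop, Tprop = 20 ms)
Cycle time = Ttrans + RTT = 2 + 40 = 42 ms (first packet sent until its ACK returns)
W * Ttrans = 2 * 2 = 4 ms of sending per cycle
W * Ttrans / (Ttrans + RTT) = 4 / 42 = 0.095238
U = min(1, 0.095238) = 0.095238
U% = 9.52%

9.52


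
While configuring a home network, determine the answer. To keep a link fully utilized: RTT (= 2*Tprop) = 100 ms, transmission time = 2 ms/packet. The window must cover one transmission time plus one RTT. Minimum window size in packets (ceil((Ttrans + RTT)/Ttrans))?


Given: Ttrans = 2 ms, RTT = 100 ms (= 2 * Tprop, Tprop = 50 ms)
Time until first ACK returns = Ttrans + RTT = 2 + 100 = 102 ms
Need W * Ttrans >= Ttrans + RTT  ->  W >= (Ttrans + RTT) / Ttrans
(Ttrans + RTT) / Ttrans = 102 / 2 = 51
W_min = ceil(51) = 51

51


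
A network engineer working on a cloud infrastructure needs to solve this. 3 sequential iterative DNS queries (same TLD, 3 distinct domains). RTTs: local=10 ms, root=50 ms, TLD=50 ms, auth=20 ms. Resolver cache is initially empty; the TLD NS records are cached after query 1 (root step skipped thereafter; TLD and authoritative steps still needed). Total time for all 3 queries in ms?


Lookup 1 (cold cache): local + root + TLD + auth = 10 + 50 + 50 + 20 = 130 ms
Lookups 2..3 (TLD NS cached -> skip root; new domain -> still ask TLD and auth): local + TLD + auth = 10 + 50 + 20 = 80 ms each
Remaining 2 lookups: 2 * 80 = 160 ms
Total = 130 + 160 = 290 ms

290


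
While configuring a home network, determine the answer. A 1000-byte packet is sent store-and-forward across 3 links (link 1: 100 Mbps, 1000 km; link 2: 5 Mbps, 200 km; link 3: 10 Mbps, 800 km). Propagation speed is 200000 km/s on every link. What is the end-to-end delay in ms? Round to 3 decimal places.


Packet = 1000 bytes = 8000 bits. Store-and-forward: sum (t_trans + t_prop) per link.
Link 1: t_trans = 8000/(100*10^6) s = 0.0800 ms; t_prop = 1000/200000 s = 5.0000 ms; subtotal = 5.0800 ms
Link 2: t_trans = 8000/(5*10^6) s = 1.6000 ms; t_prop = 200/200000 s = 1.0000 ms; subtotal = 2.6000 ms
Link 3: t_trans = 8000/(10*10^6) s = 0.8000 ms; t_prop = 800/200000 s = 4.0000 ms; subtotal = 4.8000 ms
End-to-end = 5.0800 + 2.6000 + 4.8000 = 12.4800 ms -> 12.480 ms (3 dp)

12.480


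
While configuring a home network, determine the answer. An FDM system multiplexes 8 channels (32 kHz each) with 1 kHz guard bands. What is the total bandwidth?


Given: 8 channels, 32 kHz each, guard = 1 kHz
Channel bandwidth = 8 * 32 = 256 kHz
Guard bands = 7 gaps * 1 kHz = 7 kHz
Total = 256 + 7 = 263 kHz

263


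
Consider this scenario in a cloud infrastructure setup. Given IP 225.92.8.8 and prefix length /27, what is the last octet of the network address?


Given: IP = 225.92.8.8, prefix = /27
Subnet mask = 255.255.255.224
Last octet of IP: 8
Last octet of mask: 224
Network last octet = 8 AND 224 = 0

0


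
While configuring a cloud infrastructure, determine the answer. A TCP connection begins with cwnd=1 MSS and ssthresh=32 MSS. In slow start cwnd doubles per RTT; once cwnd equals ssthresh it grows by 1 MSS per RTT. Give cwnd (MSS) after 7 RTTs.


RTT 0: cwnd = 1 MSS (initial)
RTT 1: cwnd = 2 MSS (slow start, doubled)
RTT 2: cwnd = 4 MSS (slow start, doubled)
RTT 3: cwnd = 8 MSS (slow start, doubled)
RTT 4: cwnd = 16 MSS (slow start, doubled)
RTT 5: cwnd = 32 MSS (slow start, doubled)
RTT 6: cwnd = 33 MSS (congestion avoidance, +1)
RTT 7: cwnd = 34 MSS (congestion avoidance, +1)

34


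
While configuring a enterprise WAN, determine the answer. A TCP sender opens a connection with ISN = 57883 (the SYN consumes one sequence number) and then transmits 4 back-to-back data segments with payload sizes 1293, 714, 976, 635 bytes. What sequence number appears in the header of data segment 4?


The SYN occupies sequence number ISN = 57883, so the first data byte is ISN + 1 = 57884.
SEQ of data segment i = (ISN + 1) + sum of payload sizes of segments 1..i-1.
Segment 1: SEQ = 57884, payload = 1293 bytes
Segment 2: SEQ = 59177, payload = 714 bytes
Segment 3: SEQ = 59891, payload = 976 bytes
Segment 4: SEQ = 60867, payload = 635 bytes
SEQ of segment 4 = 57884 + 1293 + 714 + 976 = 60867

60867


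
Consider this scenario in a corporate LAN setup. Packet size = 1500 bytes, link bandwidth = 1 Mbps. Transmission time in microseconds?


Given: packet = 1500 bytes, bandwidth = 1 Mbps
Packet in bits = 1500 * 8 = 12000 bits
Bandwidth = 1 * 10^6 = 1000000 bps
Time = 12000 / 1000000 seconds
Time in us = 12000 * 10^6 / 1000000 = 12000

12000


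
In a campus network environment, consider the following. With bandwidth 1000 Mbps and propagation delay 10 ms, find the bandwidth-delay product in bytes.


Given: bandwidth = 1000 Mbps, delay = 10 ms
BDP in bits = 1000 * 10^6 * 10 / 1000
BDP in bits = 10000000
BDP in bytes = 10000000 / 8 = 1250000

1250000


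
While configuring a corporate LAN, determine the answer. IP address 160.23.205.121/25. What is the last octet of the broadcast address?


Given: IP = 160.23.205.121, prefix = /25
Host bits = 32 - 25 = 7
Network last octet = 121 AND mask = 0
Host part size = 2^7 - 1 = 127
Broadcast last octet = 0 OR 127 = 127

127


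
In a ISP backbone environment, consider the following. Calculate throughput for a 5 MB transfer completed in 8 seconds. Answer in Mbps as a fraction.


Given: file = 5 MB, time = 8 s
File in Mb = 5 * 8 = 40 Mb
Throughput = 40 / 8 Mbps
Throughput = 5 Mbps

5


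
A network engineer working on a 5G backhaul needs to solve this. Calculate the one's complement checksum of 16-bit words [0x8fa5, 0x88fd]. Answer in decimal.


Given words: [0x8fa5, 0x88fd]
Step 1: Sum all words
Raw sum = 36773 + 35069 = 71842
Step 2: Fold carry: (6306 + 1) = 6307
One's complement = ~6307 & 0xFFFF = 59228

59228


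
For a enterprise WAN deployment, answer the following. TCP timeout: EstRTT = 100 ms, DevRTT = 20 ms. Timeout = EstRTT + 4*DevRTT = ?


Given: EstRTT = 100 ms, DevRTT = 20 ms
Timeout = EstRTT + 4 * DevRTT
4 * DevRTT = 4 * 20 = 80
Timeout = 100 + 80 = 180 ms

180


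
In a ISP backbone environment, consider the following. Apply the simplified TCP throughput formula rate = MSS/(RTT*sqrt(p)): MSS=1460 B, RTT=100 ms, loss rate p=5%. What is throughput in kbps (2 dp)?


Given: MSS = 1460 bytes, RTT = 100 ms, loss = 5%
RTT in seconds = 100 / 1000 = 0.1
Loss rate = 5% = 0.05
sqrt(loss) = sqrt(0.05) = 0.223606797750
Throughput (bytes/s) = 1460 / (0.1 * 0.223606797750) = 65293.1849
Throughput (kbps) = 65293.1849 * 8 / 1000 = 522.345480 -> 522.35 kbps (2 dp)

522.35


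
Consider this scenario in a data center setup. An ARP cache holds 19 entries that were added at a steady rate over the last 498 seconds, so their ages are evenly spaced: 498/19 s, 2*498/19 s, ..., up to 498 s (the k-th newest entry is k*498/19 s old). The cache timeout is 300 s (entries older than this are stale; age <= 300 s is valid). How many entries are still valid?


Ages are k * 498/19 s for k = 1..19 (spacing = 26.2105 s).
Entry k is valid iff k * 498/19 <= 300 iff k <= 19 * 300 / 498 = 11.4458
n_valid = floor(11.4458) = 11
(n_stale = 19 - 11 = 8)

11


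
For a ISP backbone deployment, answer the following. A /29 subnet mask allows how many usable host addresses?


Given: subnet mask /29
Host bits = 32 - 29 = 3
Total addresses = 2^3 = 8
Usable hosts = 8 - 2 (network + broadcast) = 6

6


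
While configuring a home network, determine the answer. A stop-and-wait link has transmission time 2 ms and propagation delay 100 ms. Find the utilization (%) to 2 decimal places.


Given: Ttrans = 2 ms, Tprop = 100 ms
RTT = 2 * Tprop = 2 * 100 = 200 ms
U = Ttrans / (Ttrans + RTT)
U = 2 / (2 + 200)
U = 2 / 202 = 0.009901
U% = 0.99%

0.99


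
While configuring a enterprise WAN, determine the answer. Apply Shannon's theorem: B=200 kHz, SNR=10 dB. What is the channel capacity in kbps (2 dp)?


Given: B = 200 kHz, SNR = 10 dB
SNR linear = 10^(10/10) = 10
1 + SNR = 11
log2(11) = 3.4594316186
C = 200 * 1000 * 3.4594316186 = 691886.3237 bps
C = 691.886324 kbps -> 691.89 kbps (2 dp)

691.89


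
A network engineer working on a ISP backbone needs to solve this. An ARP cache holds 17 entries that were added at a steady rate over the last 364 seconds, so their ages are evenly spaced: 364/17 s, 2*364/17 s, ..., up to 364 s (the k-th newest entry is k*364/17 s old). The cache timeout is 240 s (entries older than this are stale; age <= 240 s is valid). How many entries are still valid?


Ages are k * 364/17 s for k = 1..17 (spacing = 21.4118 s).
Entry k is valid iff k * 364/17 <= 240 iff k <= 17 * 240 / 364 = 11.2088
n_valid = floor(11.2088) = 11
(n_stale = 17 - 11 = 6)

11
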